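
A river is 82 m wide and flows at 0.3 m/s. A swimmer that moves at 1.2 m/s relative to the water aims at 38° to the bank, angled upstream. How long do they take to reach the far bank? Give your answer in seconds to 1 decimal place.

The component of the swimmer's velocity perpendicular to the bank is 1.2 × sin 38° = 0.739 m/s.
The current is parallel to the bank, so it does not affect the crossing time.
Time = 82 / 0.739 = 110.992 s.

111.0 s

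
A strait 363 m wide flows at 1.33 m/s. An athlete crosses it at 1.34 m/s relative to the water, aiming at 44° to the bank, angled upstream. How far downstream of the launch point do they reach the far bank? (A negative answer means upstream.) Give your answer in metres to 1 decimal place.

142.8 m

Perpendicular speed = 0.931 m/s; crossing time = 363 / 0.931 = 389.969 s.
Net downstream speed = 0.366 m/s.
Drift = 0.366 × 389.969 = 142.762 m (downstream).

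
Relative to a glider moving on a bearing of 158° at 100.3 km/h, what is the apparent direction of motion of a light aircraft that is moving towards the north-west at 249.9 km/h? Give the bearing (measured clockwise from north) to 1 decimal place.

321.5°

Taking east as x and north as y: light aircraft velocity = (-176.706, 176.706) km/h; glider velocity = (37.573, -92.997) km/h.
Velocity of light aircraft relative to glider = (-176.706, 176.706) − (37.573, -92.997) = (-214.279, 269.703) km/h.
Bearing = atan2(-214.28, 269.70) = 321.53° clockwise from north.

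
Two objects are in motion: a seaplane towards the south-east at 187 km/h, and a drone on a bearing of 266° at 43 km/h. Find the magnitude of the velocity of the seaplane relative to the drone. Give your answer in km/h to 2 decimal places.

217.64 km/h

Taking east as x and north as y: seaplane velocity = (132.229, -132.229) km/h; drone velocity = (-42.895, -3.000) km/h.
Velocity of seaplane relative to drone = (132.229, -132.229) − (-42.895, -3.000) = (175.124, -129.229) km/h.
Magnitude = |(175.124, -129.229)| = 217.644 km/h.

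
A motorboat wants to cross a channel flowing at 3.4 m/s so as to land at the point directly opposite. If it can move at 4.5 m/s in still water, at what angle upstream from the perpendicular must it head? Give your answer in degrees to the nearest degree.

To cancel the current, the upstream component of the motorboat's velocity must equal the flow: 4.5 sin θ = 3.4.
sin θ = 3.4 / 4.5 = 0.7556.
θ = arcsin(0.7556) = 49.074°.

49°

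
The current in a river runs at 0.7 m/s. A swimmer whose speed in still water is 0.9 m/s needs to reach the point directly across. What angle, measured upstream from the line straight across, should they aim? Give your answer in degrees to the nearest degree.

To cancel the current, the upstream component of the swimmer's velocity must equal the flow: 0.9 sin θ = 0.7.
sin θ = 0.7 / 0.9 = 0.7778.
θ = arcsin(0.7778) = 51.058°.

51°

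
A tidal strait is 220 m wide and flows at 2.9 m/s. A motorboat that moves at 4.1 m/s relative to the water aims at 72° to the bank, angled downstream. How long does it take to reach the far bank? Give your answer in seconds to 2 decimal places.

The component of the motorboat's velocity perpendicular to the bank is 4.1 × sin 72° = 3.899 m/s.
The flow acts along the bank and has no component across it.
Time = 220 / 3.899 = 56.420 s.

56.42 s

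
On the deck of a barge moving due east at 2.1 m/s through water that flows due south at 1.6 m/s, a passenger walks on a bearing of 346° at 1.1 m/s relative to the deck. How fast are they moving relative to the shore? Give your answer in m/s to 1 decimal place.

1.9 m/s

In east/north components (m/s): passenger relative to barge = (-0.266, 1.067); barge relative to water = (2.100, 0.000); water relative to ground = (0.000, -1.600).
Sum = (1.834, -0.533) m/s.
Speed = |(1.834, -0.533)| = 1.910 m/s.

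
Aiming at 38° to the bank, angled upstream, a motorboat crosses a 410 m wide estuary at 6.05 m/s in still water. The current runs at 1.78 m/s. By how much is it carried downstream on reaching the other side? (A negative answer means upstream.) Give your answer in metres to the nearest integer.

Perpendicular speed = 3.725 m/s; crossing time = 410 / 3.725 = 110.074 s.
Net downstream speed = -2.987 m/s.
Drift = -2.987 × 110.074 = -328.844 m (upstream).

-329 m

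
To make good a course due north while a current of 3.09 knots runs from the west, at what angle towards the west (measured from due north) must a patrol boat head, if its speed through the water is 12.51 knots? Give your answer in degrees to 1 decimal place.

The current pushes perpendicular to the desired track; the heading must have a component into the current equal to 3.09 knots: 12.51 sin θ = 3.09.
sin θ = 0.2470, so θ = 14.300°.

14.3°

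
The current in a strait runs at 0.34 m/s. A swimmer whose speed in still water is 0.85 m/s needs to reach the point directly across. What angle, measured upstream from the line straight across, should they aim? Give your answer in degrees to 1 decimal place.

23.6°

To cancel the current, the upstream component of the swimmer's velocity must equal the flow: 0.85 sin θ = 0.34.
sin θ = 0.34 / 0.85 = 0.4000.
θ = arcsin(0.4000) = 23.578°.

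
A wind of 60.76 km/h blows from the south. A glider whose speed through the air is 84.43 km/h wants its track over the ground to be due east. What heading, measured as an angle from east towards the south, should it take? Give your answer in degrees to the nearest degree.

46°

The wind pushes perpendicular to the desired track; the heading must have a component into the wind equal to 60.76 km/h: 84.43 sin θ = 60.76.
sin θ = 0.7196, so θ = 46.026°.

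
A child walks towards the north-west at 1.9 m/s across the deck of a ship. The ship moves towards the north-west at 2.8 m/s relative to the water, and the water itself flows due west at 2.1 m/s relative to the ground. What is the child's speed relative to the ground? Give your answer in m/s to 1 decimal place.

6.4 m/s

In east/north components (m/s): child relative to ship = (-1.344, 1.344); ship relative to water = (-1.980, 1.980); water relative to ground = (-2.100, 0.000).
Sum = (-5.423, 3.323) m/s.
Speed = |(-5.423, 3.323)| = 6.361 m/s.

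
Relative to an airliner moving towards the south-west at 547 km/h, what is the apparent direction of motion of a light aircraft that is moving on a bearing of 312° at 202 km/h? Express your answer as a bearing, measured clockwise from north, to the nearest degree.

024°

Taking east as x and north as y: light aircraft velocity = (-150.115, 135.164) km/h; airliner velocity = (-386.787, -386.787) km/h.
Velocity of light aircraft relative to airliner = (-150.115, 135.164) − (-386.787, -386.787) = (236.672, 521.952) km/h.
Bearing = atan2(236.67, 521.95) = 24.39° clockwise from north.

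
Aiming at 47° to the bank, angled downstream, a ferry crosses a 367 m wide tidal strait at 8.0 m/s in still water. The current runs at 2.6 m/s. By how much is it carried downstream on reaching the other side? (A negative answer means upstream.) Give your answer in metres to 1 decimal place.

505.3 m

Perpendicular speed = 5.851 m/s; crossing time = 367 / 5.851 = 62.726 s.
Net downstream speed = 8.056 m/s.
Drift = 8.056 × 62.726 = 505.321 m (downstream).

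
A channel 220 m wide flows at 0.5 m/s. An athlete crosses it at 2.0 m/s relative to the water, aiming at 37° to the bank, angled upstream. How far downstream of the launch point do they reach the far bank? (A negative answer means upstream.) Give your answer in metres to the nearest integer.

Perpendicular speed = 1.204 m/s; crossing time = 220 / 1.204 = 182.780 s.
Net downstream speed = -1.097 m/s.
Drift = -1.097 × 182.780 = -200.560 m (upstream).

-201 m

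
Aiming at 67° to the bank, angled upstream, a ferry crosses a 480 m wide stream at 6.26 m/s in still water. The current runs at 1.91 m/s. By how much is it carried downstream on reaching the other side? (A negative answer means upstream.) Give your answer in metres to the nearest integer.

Perpendicular speed = 5.762 m/s; crossing time = 480 / 5.762 = 83.299 s.
Net downstream speed = -0.536 m/s.
Drift = -0.536 × 83.299 = -44.646 m (upstream).

-45 m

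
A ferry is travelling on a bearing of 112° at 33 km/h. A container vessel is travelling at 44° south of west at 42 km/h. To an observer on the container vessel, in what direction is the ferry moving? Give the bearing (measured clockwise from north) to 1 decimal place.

Taking east as x and north as y: ferry velocity = (30.597, -12.362) km/h; container vessel velocity = (-30.212, -29.176) km/h.
Velocity of ferry relative to container vessel = (30.597, -12.362) − (-30.212, -29.176) = (60.809, 16.814) km/h.
Bearing = atan2(60.81, 16.81) = 74.54° clockwise from north.

074.5°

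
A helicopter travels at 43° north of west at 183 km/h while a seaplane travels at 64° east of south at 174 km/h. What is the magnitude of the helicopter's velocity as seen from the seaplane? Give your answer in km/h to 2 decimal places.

Taking east as x and north as y: helicopter velocity = (-133.838, 124.806) km/h; seaplane velocity = (156.390, -76.277) km/h.
Velocity of helicopter relative to seaplane = (-133.838, 124.806) − (156.390, -76.277) = (-290.228, 201.082) km/h.
Magnitude = |(-290.228, 201.082)| = 353.081 km/h.

353.08 km/h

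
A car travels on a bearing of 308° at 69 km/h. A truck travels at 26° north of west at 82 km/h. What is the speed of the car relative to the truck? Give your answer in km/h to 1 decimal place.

Taking east as x and north as y: car velocity = (-54.373, 42.481) km/h; truck velocity = (-73.701, 35.946) km/h.
Velocity of car relative to truck = (-54.373, 42.481) − (-73.701, 35.946) = (19.328, 6.534) km/h.
Magnitude = |(19.328, 6.534)| = 20.403 km/h.

20.4 km/h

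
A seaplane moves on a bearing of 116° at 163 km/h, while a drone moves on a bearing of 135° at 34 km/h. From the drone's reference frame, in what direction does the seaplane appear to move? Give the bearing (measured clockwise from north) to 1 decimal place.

111.2°

Taking east as x and north as y: seaplane velocity = (146.503, -71.454) km/h; drone velocity = (24.042, -24.042) km/h.
Velocity of seaplane relative to drone = (146.503, -71.454) − (24.042, -24.042) = (122.462, -47.413) km/h.
Bearing = atan2(122.46, -47.41) = 111.16° clockwise from north.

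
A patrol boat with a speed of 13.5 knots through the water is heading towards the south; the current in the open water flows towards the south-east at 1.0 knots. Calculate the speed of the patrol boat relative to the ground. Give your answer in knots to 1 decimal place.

Taking east as x and north as y: velocity relative to the water = (0.000, -13.500) knots; the water relative to ground = (0.707, -0.707) knots.
Velocity relative to ground = (0.000, -13.500) + (0.707, -0.707) = (0.707, -14.207) knots.
Speed = |(0.707, -14.207)| = 14.225 knots.

14.2 knots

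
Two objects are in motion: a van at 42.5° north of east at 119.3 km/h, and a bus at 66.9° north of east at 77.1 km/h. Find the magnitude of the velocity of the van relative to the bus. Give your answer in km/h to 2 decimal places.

Taking east as x and north as y: van velocity = (87.957, 80.598) km/h; bus velocity = (30.249, 70.918) km/h.
Velocity of van relative to bus = (87.957, 80.598) − (30.249, 70.918) = (57.708, 9.680) km/h.
Magnitude = |(57.708, 9.680)| = 58.514 km/h.

58.51 km/h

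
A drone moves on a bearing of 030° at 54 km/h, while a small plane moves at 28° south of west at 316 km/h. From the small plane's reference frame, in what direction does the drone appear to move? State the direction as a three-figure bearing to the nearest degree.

057°

Taking east as x and north as y: drone velocity = (27.000, 46.765) km/h; small plane velocity = (-279.011, -148.353) km/h.
Velocity of drone relative to small plane = (27.000, 46.765) − (-279.011, -148.353) = (306.011, 195.118) km/h.
Bearing = atan2(306.01, 195.12) = 57.48° clockwise from north.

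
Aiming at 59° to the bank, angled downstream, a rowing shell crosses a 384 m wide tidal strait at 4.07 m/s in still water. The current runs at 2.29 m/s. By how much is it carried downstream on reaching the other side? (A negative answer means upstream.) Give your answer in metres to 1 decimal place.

Perpendicular speed = 3.489 m/s; crossing time = 384 / 3.489 = 110.071 s.
Net downstream speed = 4.386 m/s.
Drift = 4.386 × 110.071 = 482.792 m (downstream).

482.8 m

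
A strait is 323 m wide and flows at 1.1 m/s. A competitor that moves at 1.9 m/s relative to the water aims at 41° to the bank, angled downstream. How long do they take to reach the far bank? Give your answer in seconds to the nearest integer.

259 s

The component of the competitor's velocity perpendicular to the bank is 1.9 × sin 41° = 1.247 m/s.
The current is parallel to the bank, so it does not affect the crossing time.
Time = 323 / 1.247 = 259.123 s.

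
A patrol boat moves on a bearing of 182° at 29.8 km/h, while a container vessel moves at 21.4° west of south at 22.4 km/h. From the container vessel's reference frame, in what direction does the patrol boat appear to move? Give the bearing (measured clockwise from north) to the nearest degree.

141°

Taking east as x and north as y: patrol boat velocity = (-1.040, -29.782) km/h; container vessel velocity = (-8.173, -20.856) km/h.
Velocity of patrol boat relative to container vessel = (-1.040, -29.782) − (-8.173, -20.856) = (7.133, -8.926) km/h.
Bearing = atan2(7.13, -8.93) = 141.37° clockwise from north.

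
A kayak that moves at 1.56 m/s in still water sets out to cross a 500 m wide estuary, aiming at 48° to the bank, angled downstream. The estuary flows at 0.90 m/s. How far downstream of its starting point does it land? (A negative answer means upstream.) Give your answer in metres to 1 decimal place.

Perpendicular speed = 1.159 m/s; crossing time = 500 / 1.159 = 431.293 s.
Net downstream speed = 1.944 m/s.
Drift = 1.944 × 431.293 = 838.365 m (downstream).

838.4 m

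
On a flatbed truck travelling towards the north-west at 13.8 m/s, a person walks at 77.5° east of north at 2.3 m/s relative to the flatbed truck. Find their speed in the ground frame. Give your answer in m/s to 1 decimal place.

Taking east as x and north as y: flatbed truck velocity = (-9.758, 9.758) m/s; person velocity relative to flatbed truck = (2.245, 0.498) m/s.
Velocity relative to ground = (-9.758, 9.758) + (2.245, 0.498) = (-7.513, 10.256) m/s.
Speed = |(-7.513, 10.256)| = 12.713 m/s.

12.7 m/s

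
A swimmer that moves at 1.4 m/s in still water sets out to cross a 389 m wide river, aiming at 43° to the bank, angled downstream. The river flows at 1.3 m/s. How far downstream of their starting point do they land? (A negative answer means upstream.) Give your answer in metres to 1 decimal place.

946.8 m

Perpendicular speed = 0.955 m/s; crossing time = 389 / 0.955 = 407.416 s.
Net downstream speed = 2.324 m/s.
Drift = 2.324 × 407.416 = 946.792 m (downstream).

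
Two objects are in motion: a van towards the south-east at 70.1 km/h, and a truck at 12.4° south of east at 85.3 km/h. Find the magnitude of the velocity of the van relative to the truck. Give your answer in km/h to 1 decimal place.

46.0 km/h

Taking east as x and north as y: van velocity = (49.568, -49.568) km/h; truck velocity = (83.310, -18.317) km/h.
Velocity of van relative to truck = (49.568, -49.568) − (83.310, -18.317) = (-33.742, -31.251) km/h.
Magnitude = |(-33.742, -31.251)| = 45.991 km/h.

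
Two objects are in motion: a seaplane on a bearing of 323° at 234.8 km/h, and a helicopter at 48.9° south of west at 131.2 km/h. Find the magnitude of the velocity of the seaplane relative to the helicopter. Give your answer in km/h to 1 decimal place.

Taking east as x and north as y: seaplane velocity = (-141.306, 187.520) km/h; helicopter velocity = (-86.248, -98.868) km/h.
Velocity of seaplane relative to helicopter = (-141.306, 187.520) − (-86.248, -98.868) = (-55.059, 286.387) km/h.
Magnitude = |(-55.059, 286.387)| = 291.632 km/h.

291.6 km/h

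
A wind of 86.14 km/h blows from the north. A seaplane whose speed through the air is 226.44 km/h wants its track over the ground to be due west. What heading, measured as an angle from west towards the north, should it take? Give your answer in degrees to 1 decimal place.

22.4°

The wind pushes perpendicular to the desired track; the heading must have a component into the wind equal to 86.14 km/h: 226.44 sin θ = 86.14.
sin θ = 0.3804, so θ = 22.359°.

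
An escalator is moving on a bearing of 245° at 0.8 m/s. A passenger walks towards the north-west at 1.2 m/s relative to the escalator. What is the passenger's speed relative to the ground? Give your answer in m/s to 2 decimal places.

Taking east as x and north as y: escalator velocity = (-0.725, -0.338) m/s; passenger velocity relative to escalator = (-0.849, 0.849) m/s.
Velocity relative to ground = (-0.725, -0.338) + (-0.849, 0.849) = (-1.574, 0.510) m/s.
Speed = |(-1.574, 0.510)| = 1.654 m/s.

1.65 m/s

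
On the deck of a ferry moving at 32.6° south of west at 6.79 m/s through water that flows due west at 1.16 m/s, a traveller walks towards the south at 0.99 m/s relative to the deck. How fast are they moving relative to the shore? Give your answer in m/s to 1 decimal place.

In east/north components (m/s): traveller relative to ferry = (0.000, -0.990); ferry relative to water = (-5.720, -3.658); water relative to ground = (-1.160, 0.000).
Sum = (-6.880, -4.648) m/s.
Speed = |(-6.880, -4.648)| = 8.303 m/s.

8.3 m/s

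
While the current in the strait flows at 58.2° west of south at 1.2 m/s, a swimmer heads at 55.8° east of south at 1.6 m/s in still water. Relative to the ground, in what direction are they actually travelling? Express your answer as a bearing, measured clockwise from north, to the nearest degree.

Taking east as x and north as y: velocity relative to the water = (1.323, -0.899) m/s; the water relative to ground = (-1.020, -0.632) m/s.
Velocity relative to ground = (1.323, -0.899) + (-1.020, -0.632) = (0.303, -1.532) m/s.
Bearing = atan2(0.30, -1.53) = 168.79° clockwise from north.

169°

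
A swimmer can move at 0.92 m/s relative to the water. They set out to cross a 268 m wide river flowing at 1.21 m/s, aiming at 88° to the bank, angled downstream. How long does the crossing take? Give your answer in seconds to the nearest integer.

The component of the swimmer's velocity perpendicular to the bank is 0.92 × sin 88° = 0.919 m/s.
The current is parallel to the bank, so it does not affect the crossing time.
Time = 268 / 0.919 = 291.482 s.

291 s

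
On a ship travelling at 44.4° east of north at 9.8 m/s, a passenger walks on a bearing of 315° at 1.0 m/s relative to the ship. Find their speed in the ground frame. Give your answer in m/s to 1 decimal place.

Taking east as x and north as y: ship velocity = (6.857, 7.002) m/s; passenger velocity relative to ship = (-0.707, 0.707) m/s.
Velocity relative to ground = (6.857, 7.002) + (-0.707, 0.707) = (6.150, 7.709) m/s.
Speed = |(6.150, 7.709)| = 9.861 m/s.

9.9 m/s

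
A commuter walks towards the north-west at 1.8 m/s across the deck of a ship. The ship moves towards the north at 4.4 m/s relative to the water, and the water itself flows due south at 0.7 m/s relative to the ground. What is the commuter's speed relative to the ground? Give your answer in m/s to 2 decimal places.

In east/north components (m/s): commuter relative to ship = (-1.273, 1.273); ship relative to water = (0.000, 4.400); water relative to ground = (0.000, -0.700).
Sum = (-1.273, 4.973) m/s.
Speed = |(-1.273, 4.973)| = 5.133 m/s.

5.13 m/s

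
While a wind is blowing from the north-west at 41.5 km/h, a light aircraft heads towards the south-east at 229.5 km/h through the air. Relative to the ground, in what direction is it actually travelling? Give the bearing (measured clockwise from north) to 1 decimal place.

Taking east as x and north as y: velocity relative to the air = (162.281, -162.281) km/h; the air relative to ground = (29.345, -29.345) km/h.
Velocity relative to ground = (162.281, -162.281) + (29.345, -29.345) = (191.626, -191.626) km/h.
Bearing = atan2(191.63, -191.63) = 135.00° clockwise from north.

135.0°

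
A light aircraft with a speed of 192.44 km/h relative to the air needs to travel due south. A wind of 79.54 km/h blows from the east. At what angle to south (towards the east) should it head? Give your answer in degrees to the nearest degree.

24°

The wind pushes perpendicular to the desired track; the heading must have a component into the wind equal to 79.54 km/h: 192.44 sin θ = 79.54.
sin θ = 0.4133, so θ = 24.414°.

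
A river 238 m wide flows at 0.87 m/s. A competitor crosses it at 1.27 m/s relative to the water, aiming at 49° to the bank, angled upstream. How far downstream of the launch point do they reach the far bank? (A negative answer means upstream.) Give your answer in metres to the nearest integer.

9 m

Perpendicular speed = 0.958 m/s; crossing time = 238 / 0.958 = 248.310 s.
Net downstream speed = 0.037 m/s.
Drift = 0.037 × 248.310 = 9.139 m (downstream).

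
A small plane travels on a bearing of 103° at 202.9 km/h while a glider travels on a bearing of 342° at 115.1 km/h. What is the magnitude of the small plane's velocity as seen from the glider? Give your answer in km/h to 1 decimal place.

Taking east as x and north as y: small plane velocity = (197.700, -45.643) km/h; glider velocity = (-35.568, 109.467) km/h.
Velocity of small plane relative to glider = (197.700, -45.643) − (-35.568, 109.467) = (233.268, -155.109) km/h.
Magnitude = |(233.268, -155.109)| = 280.130 km/h.

280.1 km/h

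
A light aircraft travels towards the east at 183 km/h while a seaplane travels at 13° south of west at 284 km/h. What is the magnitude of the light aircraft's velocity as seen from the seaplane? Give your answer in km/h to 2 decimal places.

Taking east as x and north as y: light aircraft velocity = (183.000, 0.000) km/h; seaplane velocity = (-276.721, -63.886) km/h.
Velocity of light aircraft relative to seaplane = (183.000, 0.000) − (-276.721, -63.886) = (459.721, 63.886) km/h.
Magnitude = |(459.721, 63.886)| = 464.139 km/h.

464.14 km/h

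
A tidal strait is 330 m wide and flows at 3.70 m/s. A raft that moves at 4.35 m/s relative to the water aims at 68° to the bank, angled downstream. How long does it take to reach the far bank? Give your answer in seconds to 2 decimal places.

The component of the raft's velocity perpendicular to the bank is 4.35 × sin 68° = 4.033 m/s.
The flow acts along the bank and has no component across it.
Time = 330 / 4.033 = 81.820 s.

81.82 s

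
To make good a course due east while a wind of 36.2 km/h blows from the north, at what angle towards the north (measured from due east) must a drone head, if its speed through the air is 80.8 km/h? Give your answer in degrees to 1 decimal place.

The wind pushes perpendicular to the desired track; the heading must have a component into the wind equal to 36.2 km/h: 80.8 sin θ = 36.2.
sin θ = 0.4480, so θ = 26.617°.

26.6°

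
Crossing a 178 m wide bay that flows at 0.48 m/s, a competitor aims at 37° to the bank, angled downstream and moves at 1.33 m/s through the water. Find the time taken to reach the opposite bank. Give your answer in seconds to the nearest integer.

The component of the competitor's velocity perpendicular to the bank is 1.33 × sin 37° = 0.800 m/s.
Only the cross-stream component determines the crossing time; the current contributes nothing perpendicular to the bank.
Time = 178 / 0.800 = 222.385 s.

222 s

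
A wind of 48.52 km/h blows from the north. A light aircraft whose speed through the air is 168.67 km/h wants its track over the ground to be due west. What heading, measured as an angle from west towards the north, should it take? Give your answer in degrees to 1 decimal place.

16.7°

The wind pushes perpendicular to the desired track; the heading must have a component into the wind equal to 48.52 km/h: 168.67 sin θ = 48.52.
sin θ = 0.2877, so θ = 16.718°.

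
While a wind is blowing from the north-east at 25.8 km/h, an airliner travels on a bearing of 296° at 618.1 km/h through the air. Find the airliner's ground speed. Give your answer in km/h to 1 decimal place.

Taking east as x and north as y: velocity relative to the air = (-555.545, 270.957) km/h; the air relative to ground = (-18.243, -18.243) km/h.
Velocity relative to ground = (-555.545, 270.957) + (-18.243, -18.243) = (-573.788, 252.714) km/h.
Speed = |(-573.788, 252.714)| = 626.974 km/h.

627.0 km/h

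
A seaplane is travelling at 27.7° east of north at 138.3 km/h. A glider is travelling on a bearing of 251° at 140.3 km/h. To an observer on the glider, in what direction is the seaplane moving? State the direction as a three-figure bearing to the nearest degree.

Taking east as x and north as y: seaplane velocity = (64.288, 122.450) km/h; glider velocity = (-132.656, -45.677) km/h.
Velocity of seaplane relative to glider = (64.288, 122.450) − (-132.656, -45.677) = (196.944, 168.127) km/h.
Bearing = atan2(196.94, 168.13) = 49.51° clockwise from north.

050°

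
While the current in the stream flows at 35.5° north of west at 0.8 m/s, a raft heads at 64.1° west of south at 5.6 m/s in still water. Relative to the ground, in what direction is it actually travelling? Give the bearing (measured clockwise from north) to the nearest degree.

Taking east as x and north as y: velocity relative to the water = (-5.038, -2.446) m/s; the water relative to ground = (-0.651, 0.465) m/s.
Velocity relative to ground = (-5.038, -2.446) + (-0.651, 0.465) = (-5.689, -1.982) m/s.
Bearing = atan2(-5.69, -1.98) = 250.80° clockwise from north.

251°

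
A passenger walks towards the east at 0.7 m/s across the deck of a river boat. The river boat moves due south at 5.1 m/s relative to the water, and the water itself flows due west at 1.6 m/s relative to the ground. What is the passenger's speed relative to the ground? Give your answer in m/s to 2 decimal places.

5.18 m/s

In east/north components (m/s): passenger relative to river boat = (0.700, 0.000); river boat relative to water = (0.000, -5.100); water relative to ground = (-1.600, 0.000).
Sum = (-0.900, -5.100) m/s.
Speed = |(-0.900, -5.100)| = 5.179 m/s.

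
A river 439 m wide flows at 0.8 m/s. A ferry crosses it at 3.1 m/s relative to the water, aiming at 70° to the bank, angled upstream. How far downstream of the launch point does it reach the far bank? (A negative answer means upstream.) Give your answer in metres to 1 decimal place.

-39.2 m

Perpendicular speed = 2.913 m/s; crossing time = 439 / 2.913 = 150.701 s.
Net downstream speed = -0.260 m/s.
Drift = -0.260 × 150.701 = -39.222 m (upstream).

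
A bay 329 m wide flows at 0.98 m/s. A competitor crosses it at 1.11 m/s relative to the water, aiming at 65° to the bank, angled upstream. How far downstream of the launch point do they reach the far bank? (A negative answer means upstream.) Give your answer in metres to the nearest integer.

Perpendicular speed = 1.006 m/s; crossing time = 329 / 1.006 = 327.037 s.
Net downstream speed = 0.511 m/s.
Drift = 0.511 × 327.037 = 167.081 m (downstream).

167 m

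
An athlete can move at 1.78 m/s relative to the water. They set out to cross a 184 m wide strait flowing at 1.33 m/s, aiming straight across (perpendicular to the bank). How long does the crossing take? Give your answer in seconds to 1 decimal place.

The component of the athlete's velocity perpendicular to the bank is 1.78 m/s.
The current is parallel to the bank, so it does not affect the crossing time.
Time = 184 / 1.780 = 103.371 s.

103.4 s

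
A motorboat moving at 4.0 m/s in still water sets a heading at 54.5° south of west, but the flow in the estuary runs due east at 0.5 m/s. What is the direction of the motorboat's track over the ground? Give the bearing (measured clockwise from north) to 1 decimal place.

209.2°

Taking east as x and north as y: velocity relative to the water = (-2.323, -3.256) m/s; the water relative to ground = (0.500, 0.000) m/s.
Velocity relative to ground = (-2.323, -3.256) + (0.500, 0.000) = (-1.823, -3.256) m/s.
Bearing = atan2(-1.82, -3.26) = 209.24° clockwise from north.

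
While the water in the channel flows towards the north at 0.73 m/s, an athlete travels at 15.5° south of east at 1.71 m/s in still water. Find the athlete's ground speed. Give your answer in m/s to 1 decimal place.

Taking east as x and north as y: velocity relative to the water = (1.648, -0.457) m/s; the water relative to ground = (0.000, 0.730) m/s.
Velocity relative to ground = (1.648, -0.457) + (0.000, 0.730) = (1.648, 0.273) m/s.
Speed = |(1.648, 0.273)| = 1.670 m/s.

1.7 m/s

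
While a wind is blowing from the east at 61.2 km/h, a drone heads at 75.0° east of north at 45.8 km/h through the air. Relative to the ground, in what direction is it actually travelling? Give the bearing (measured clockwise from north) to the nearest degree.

Taking east as x and north as y: velocity relative to the air = (44.239, 11.854) km/h; the air relative to ground = (-61.200, 0.000) km/h.
Velocity relative to ground = (44.239, 11.854) + (-61.200, 0.000) = (-16.961, 11.854) km/h.
Bearing = atan2(-16.96, 11.85) = 304.95° clockwise from north.

305°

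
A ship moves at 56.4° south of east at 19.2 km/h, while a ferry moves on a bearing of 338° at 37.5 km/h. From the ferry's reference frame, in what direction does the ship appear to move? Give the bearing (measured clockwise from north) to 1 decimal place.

Taking east as x and north as y: ship velocity = (10.625, -15.992) km/h; ferry velocity = (-14.048, 34.769) km/h.
Velocity of ship relative to ferry = (10.625, -15.992) − (-14.048, 34.769) = (24.673, -50.761) km/h.
Bearing = atan2(24.67, -50.76) = 154.08° clockwise from north.

154.1°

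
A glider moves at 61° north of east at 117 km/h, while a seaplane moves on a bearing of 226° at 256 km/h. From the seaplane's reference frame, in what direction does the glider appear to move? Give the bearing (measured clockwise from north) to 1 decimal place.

040.7°

Taking east as x and north as y: glider velocity = (56.723, 102.331) km/h; seaplane velocity = (-184.151, -177.833) km/h.
Velocity of glider relative to seaplane = (56.723, 102.331) − (-184.151, -177.833) = (240.874, 280.163) km/h.
Bearing = atan2(240.87, 280.16) = 40.69° clockwise from north.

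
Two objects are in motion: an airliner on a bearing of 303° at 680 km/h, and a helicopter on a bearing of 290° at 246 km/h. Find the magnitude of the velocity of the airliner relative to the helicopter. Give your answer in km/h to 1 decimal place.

443.8 km/h

Taking east as x and north as y: airliner velocity = (-570.296, 370.355) km/h; helicopter velocity = (-231.164, 84.137) km/h.
Velocity of airliner relative to helicopter = (-570.296, 370.355) − (-231.164, 84.137) = (-339.132, 286.218) km/h.
Magnitude = |(-339.132, 286.218)| = 443.769 km/h.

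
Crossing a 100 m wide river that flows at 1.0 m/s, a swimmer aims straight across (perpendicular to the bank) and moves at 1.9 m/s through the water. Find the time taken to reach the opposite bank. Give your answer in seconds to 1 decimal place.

The component of the swimmer's velocity perpendicular to the bank is 1.9 m/s.
Only the cross-stream component determines the crossing time; the current contributes nothing perpendicular to the bank.
Time = 100 / 1.900 = 52.632 s.

52.6 s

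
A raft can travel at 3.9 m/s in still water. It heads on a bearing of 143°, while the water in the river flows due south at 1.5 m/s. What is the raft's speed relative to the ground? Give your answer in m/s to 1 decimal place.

5.2 m/s

Taking east as x and north as y: velocity relative to the water = (2.347, -3.115) m/s; the water relative to ground = (0.000, -1.500) m/s.
Velocity relative to ground = (2.347, -3.115) + (0.000, -1.500) = (2.347, -4.615) m/s.
Speed = |(2.347, -4.615)| = 5.177 m/s.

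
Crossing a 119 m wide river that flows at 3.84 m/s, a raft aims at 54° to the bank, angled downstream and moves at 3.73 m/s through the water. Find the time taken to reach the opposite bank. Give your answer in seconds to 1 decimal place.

39.4 s

The component of the raft's velocity perpendicular to the bank is 3.73 × sin 54° = 3.018 m/s.
The flow acts along the bank and has no component across it.
Time = 119 / 3.018 = 39.435 s.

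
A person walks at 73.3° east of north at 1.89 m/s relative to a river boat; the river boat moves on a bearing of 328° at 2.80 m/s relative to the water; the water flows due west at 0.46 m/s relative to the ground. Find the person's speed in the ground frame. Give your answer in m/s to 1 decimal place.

In east/north components (m/s): person relative to river boat = (1.810, 0.543); river boat relative to water = (-1.484, 2.375); water relative to ground = (-0.460, 0.000).
Sum = (-0.133, 2.918) m/s.
Speed = |(-0.133, 2.918)| = 2.921 m/s.

2.9 m/s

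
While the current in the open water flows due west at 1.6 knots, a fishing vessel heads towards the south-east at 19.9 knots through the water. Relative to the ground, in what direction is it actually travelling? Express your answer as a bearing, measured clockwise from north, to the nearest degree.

Taking east as x and north as y: velocity relative to the water = (14.071, -14.071) knots; the water relative to ground = (-1.600, 0.000) knots.
Velocity relative to ground = (14.071, -14.071) + (-1.600, 0.000) = (12.471, -14.071) knots.
Bearing = atan2(12.47, -14.07) = 138.45° clockwise from north.

138°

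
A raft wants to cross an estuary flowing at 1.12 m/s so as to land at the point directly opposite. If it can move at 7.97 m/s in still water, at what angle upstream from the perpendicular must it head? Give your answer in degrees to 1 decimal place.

8.1°

To cancel the current, the upstream component of the raft's velocity must equal the flow: 7.97 sin θ = 1.12.
sin θ = 1.12 / 7.97 = 0.1405.
θ = arcsin(0.1405) = 8.078°.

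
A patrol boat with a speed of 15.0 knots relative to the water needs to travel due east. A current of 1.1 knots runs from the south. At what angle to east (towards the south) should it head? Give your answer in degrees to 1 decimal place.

The current pushes perpendicular to the desired track; the heading must have a component into the current equal to 1.1 knots: 15.0 sin θ = 1.1.
sin θ = 0.0733, so θ = 4.205°.

4.2°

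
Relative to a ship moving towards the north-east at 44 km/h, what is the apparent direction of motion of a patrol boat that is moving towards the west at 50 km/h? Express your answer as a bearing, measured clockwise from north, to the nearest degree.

249°

Taking east as x and north as y: patrol boat velocity = (-50.000, 0.000) km/h; ship velocity = (31.113, 31.113) km/h.
Velocity of patrol boat relative to ship = (-50.000, 0.000) − (31.113, 31.113) = (-81.113, -31.113) km/h.
Bearing = atan2(-81.11, -31.11) = 249.01° clockwise from north.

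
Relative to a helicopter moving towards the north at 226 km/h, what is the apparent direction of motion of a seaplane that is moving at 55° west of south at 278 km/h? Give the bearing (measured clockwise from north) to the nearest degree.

211°

Taking east as x and north as y: seaplane velocity = (-227.724, -159.454) km/h; helicopter velocity = (0.000, 226.000) km/h.
Velocity of seaplane relative to helicopter = (-227.724, -159.454) − (0.000, 226.000) = (-227.724, -385.454) km/h.
Bearing = atan2(-227.72, -385.45) = 210.57° clockwise from north.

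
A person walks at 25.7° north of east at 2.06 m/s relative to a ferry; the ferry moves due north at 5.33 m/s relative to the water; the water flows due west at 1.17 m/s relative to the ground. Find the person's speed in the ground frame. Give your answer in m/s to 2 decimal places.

6.26 m/s

In east/north components (m/s): person relative to ferry = (1.856, 0.893); ferry relative to water = (0.000, 5.330); water relative to ground = (-1.170, 0.000).
Sum = (0.686, 6.223) m/s.
Speed = |(0.686, 6.223)| = 6.261 m/s.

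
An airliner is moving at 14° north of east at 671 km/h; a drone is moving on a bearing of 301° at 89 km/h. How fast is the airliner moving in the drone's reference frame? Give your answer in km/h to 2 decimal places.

736.63 km/h

Taking east as x and north as y: airliner velocity = (651.068, 162.330) km/h; drone velocity = (-76.288, 45.838) km/h.
Velocity of airliner relative to drone = (651.068, 162.330) − (-76.288, 45.838) = (727.356, 116.491) km/h.
Magnitude = |(727.356, 116.491)| = 736.626 km/h.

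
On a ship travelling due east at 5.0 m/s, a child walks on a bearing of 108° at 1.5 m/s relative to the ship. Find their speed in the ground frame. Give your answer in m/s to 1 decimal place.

6.4 m/s

Taking east as x and north as y: ship velocity = (5.000, 0.000) m/s; child velocity relative to ship = (1.427, -0.464) m/s.
Velocity relative to ground = (5.000, 0.000) + (1.427, -0.464) = (6.427, -0.464) m/s.
Speed = |(6.427, -0.464)| = 6.443 m/s.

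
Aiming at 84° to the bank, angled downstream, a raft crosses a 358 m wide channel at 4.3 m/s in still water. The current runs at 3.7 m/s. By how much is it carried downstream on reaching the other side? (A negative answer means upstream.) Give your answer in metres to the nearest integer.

Perpendicular speed = 4.276 m/s; crossing time = 358 / 4.276 = 83.714 s.
Net downstream speed = 4.149 m/s.
Drift = 4.149 × 83.714 = 347.371 m (downstream).

347 m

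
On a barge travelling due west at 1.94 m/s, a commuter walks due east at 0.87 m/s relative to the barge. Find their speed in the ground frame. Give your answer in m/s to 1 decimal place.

Taking east as x and north as y: barge velocity = (-1.940, 0.000) m/s; commuter velocity relative to barge = (0.870, 0.000) m/s.
Velocity relative to ground = (-1.940, 0.000) + (0.870, 0.000) = (-1.070, 0.000) m/s.
Speed = |(-1.070, 0.000)| = 1.070 m/s.

1.1 m/s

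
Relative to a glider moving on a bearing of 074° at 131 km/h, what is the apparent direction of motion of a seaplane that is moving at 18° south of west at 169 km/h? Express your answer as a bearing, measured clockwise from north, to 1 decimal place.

Taking east as x and north as y: seaplane velocity = (-160.729, -52.224) km/h; glider velocity = (125.925, 36.108) km/h.
Velocity of seaplane relative to glider = (-160.729, -52.224) − (125.925, 36.108) = (-286.654, -88.332) km/h.
Bearing = atan2(-286.65, -88.33) = 252.87° clockwise from north.

252.9°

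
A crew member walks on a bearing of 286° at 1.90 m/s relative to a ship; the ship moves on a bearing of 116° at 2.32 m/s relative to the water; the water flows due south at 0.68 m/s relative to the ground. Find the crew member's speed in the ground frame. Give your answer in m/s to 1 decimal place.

In east/north components (m/s): crew member relative to ship = (-1.826, 0.524); ship relative to water = (2.085, -1.017); water relative to ground = (0.000, -0.680).
Sum = (0.259, -1.173) m/s.
Speed = |(0.259, -1.173)| = 1.202 m/s.

1.2 m/s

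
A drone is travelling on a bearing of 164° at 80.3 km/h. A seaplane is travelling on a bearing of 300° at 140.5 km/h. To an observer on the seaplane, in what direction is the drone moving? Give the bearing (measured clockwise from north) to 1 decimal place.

135.7°

Taking east as x and north as y: drone velocity = (22.134, -77.189) km/h; seaplane velocity = (-121.677, 70.250) km/h.
Velocity of drone relative to seaplane = (22.134, -77.189) − (-121.677, 70.250) = (143.810, -147.439) km/h.
Bearing = atan2(143.81, -147.44) = 135.71° clockwise from north.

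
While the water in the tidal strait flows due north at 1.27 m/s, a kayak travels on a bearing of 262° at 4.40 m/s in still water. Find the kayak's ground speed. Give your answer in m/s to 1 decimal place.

Taking east as x and north as y: velocity relative to the water = (-4.357, -0.612) m/s; the water relative to ground = (0.000, 1.270) m/s.
Velocity relative to ground = (-4.357, -0.612) + (0.000, 1.270) = (-4.357, 0.658) m/s.
Speed = |(-4.357, 0.658)| = 4.407 m/s.

4.4 m/s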